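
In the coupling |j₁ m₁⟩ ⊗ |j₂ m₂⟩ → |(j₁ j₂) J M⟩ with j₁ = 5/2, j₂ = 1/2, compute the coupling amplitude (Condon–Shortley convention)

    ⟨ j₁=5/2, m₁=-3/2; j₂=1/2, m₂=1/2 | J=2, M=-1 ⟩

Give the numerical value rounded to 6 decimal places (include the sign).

j₁+j₂−J=1  J+j₁−j₂=4  J−j₁+j₂=0  j₁+j₂+J+1=6
(j₁±m₁, j₂±m₂, J±M) = (1,4,1,0,1,3)
P² = 24
sum k=1..1:
  [1] −1/6 = -1/6
S = -1/6
C² = P²·S² = 2/3 ; C = -0.816497

-0.816497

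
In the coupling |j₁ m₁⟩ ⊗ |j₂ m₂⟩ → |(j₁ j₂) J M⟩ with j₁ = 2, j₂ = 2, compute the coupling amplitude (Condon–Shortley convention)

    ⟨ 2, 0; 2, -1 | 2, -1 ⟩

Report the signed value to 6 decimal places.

-0.267261

j₁+j₂−J=2  J+j₁−j₂=2  J−j₁+j₂=2  j₁+j₂+J+1=7
(j₁±m₁, j₂±m₂, J±M) = (2,2,1,3,1,3)
P² = 8/7
sum k=0..1:
  [0] +1/4 = 1/4
  [1] −1/2 = -1/2
S = -1/4
C² = P²·S² = 1/14 ; C = -0.267261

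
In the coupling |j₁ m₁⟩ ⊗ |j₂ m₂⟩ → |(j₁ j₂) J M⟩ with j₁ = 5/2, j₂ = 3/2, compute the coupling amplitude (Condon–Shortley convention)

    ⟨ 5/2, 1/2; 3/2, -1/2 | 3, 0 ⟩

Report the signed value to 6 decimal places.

√[7·1!4!2!/8! · 3!2!1!2!3!3!] = √(36/5)
  +(−1)^0/∏(0,1,2,1,2,1)! = 1/4  (running 1/4)
  +(−1)^1/∏(1,0,1,0,3,2)! = -1/12  (running 1/6)
⟨..|..⟩ = √(36/5)·(1/6) = +0.447214

+0.447214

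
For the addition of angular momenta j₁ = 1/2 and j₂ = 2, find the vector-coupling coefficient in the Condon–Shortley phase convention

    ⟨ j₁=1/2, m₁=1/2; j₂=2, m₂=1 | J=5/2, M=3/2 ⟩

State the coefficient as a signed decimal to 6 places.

j₁+j₂−J=0  J+j₁−j₂=1  J−j₁+j₂=4  j₁+j₂+J+1=6
(j₁±m₁, j₂±m₂, J±M) = (1,0,3,1,4,1)
P² = 144/5
sum k=0..0:
  [0] +1/6 = 1/6
S = 1/6
C² = P²·S² = 4/5 ; C = +0.894427

+√(4/5) = +0.894427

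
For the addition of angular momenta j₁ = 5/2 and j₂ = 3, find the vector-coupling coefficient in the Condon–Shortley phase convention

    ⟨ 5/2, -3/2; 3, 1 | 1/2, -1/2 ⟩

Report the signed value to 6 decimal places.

triangle: 5!×0!×1!/7! = 120/5040
(j±m)!: 1!×4!×4!×2!×0!×1! = 1152
prefactor² = (2J+1)×Δ×N² = 384/7
  k=4: +1/(4!×1!×0!×0!×0!×1!) = 1/24
Σ = 1/24  ⇒  CG² = 384/7×1/24² = 2/21
CG = +√(2/21) = +0.308607

+√(2/21) ≈ +0.308607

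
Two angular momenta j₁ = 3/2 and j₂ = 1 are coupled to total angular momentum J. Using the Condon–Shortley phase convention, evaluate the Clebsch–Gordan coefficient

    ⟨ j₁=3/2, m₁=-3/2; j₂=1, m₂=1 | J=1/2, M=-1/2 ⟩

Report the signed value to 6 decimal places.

triangle: 2!·1!·0!/4! = 2/24
(j±m)!: 0!·3!·2!·0!·0!·1! = 12
prefactor² = (2J+1)·Δ·N² = 2
  k=2: +1/(2!·0!·1!·0!·0!·0!) = 1/2
Σ = 1/2  ⇒  CG² = 2·1/2² = 1/2
CG = +√(1/2) = +0.707107

+0.707107  (= +√(1/2))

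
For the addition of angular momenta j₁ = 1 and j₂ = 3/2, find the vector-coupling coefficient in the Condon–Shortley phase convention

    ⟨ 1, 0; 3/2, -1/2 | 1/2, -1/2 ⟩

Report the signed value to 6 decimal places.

-0.577350

√[2·2!0!1!/4! · 1!1!1!2!0!1!] = √(1/3)
  +(−1)^1/∏(1,1,0,0,0,1)! = -1  (running -1)
⟨..|..⟩ = √(1/3)·(-1) = -0.577350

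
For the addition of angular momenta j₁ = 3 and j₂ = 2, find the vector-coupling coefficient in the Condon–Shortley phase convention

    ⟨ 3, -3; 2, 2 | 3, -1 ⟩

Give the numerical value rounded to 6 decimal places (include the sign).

j₁+j₂−J=2  J+j₁−j₂=4  J−j₁+j₂=2  j₁+j₂+J+1=9
(j₁±m₁, j₂±m₂, J±M) = (0,6,4,0,2,4)
P² = 1536
sum k=2..2:
  [2] +1/96 = 1/96
S = 1/96
C² = P²·S² = 1/6 ; C = +0.408248

+0.408248  (= +√(1/6))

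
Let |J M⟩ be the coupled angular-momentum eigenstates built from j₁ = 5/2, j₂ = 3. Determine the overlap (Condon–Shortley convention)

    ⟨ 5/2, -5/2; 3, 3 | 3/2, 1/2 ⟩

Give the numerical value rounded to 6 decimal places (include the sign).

√[4·4!1!2!/8! · 0!5!6!0!2!1!] = √(5760/7)
  +(−1)^4/∏(4,0,1,2,0,0)! = 1/48  (running 1/48)
⟨..|..⟩ = √(5760/7)·(1/48) = +0.597614

+0.597614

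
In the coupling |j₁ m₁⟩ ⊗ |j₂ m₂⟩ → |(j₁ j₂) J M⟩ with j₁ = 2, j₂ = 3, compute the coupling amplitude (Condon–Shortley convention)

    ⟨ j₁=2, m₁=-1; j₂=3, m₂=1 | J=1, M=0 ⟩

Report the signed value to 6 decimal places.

-0.478091

√[3·4!0!2!/7! · 1!3!4!2!1!1!] = √(288/35)
  +(−1)^3/∏(3,1,0,1,0,1)! = -1/6  (running -1/6)
⟨..|..⟩ = √(288/35)·(-1/6) = -0.478091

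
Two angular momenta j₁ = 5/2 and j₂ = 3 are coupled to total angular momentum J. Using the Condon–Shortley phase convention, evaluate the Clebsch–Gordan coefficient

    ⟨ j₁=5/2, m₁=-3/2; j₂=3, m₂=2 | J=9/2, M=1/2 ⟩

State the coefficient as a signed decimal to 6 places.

√[10·1!4!5!/11! · 1!4!5!1!5!4!] = √(460800/77)
  +(−1)^0/∏(0,1,4,5,0,0)! = 1/2880  (running 1/2880)
  +(−1)^1/∏(1,0,3,4,1,1)! = -1/144  (running -19/2880)
⟨..|..⟩ = √(460800/77)·(-19/2880) = -0.510355

−√(361/1386) ≈ -0.510355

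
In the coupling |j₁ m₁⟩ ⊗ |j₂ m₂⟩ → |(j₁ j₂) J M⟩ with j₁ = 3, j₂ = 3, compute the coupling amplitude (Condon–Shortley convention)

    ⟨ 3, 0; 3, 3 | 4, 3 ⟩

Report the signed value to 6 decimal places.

+0.639602  (= +√(9/22))

triangle: 2!×4!×4!/11! = 1152/39916800
(j±m)!: 3!×3!×6!×0!×7!×1! = 130636800
prefactor² = (2J+1)×Δ×N² = 373248/11
  k=2: +1/(2!×0!×1!×4!×3!×0!) = 1/288
Σ = 1/288  ⇒  CG² = 373248/11×1/288² = 9/22
CG = +√(9/22) = +0.639602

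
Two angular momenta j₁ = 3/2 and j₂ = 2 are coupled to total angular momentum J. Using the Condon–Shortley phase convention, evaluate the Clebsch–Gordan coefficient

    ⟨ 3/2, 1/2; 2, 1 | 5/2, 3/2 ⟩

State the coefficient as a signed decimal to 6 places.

-0.169031  (= −√(1/35))

√[6·1!2!3!/7! · 2!1!3!1!4!1!] = √(144/35)
  +(−1)^0/∏(0,1,1,3,1,0)! = 1/6  (running 1/6)
  +(−1)^1/∏(1,0,0,2,2,1)! = -1/4  (running -1/12)
⟨..|..⟩ = √(144/35)·(-1/12) = -0.169031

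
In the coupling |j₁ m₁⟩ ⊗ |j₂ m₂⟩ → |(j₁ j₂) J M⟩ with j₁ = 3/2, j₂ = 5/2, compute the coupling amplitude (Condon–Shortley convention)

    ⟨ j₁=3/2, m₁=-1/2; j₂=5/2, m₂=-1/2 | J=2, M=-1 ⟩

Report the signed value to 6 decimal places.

√[5·2!1!3!/7! · 1!2!2!3!1!3!] = √(12/7)
  +(−1)^1/∏(1,1,1,1,0,2)! = -1/2  (running -1/2)
  +(−1)^2/∏(2,0,0,0,1,3)! = 1/12  (running -5/12)
⟨..|..⟩ = √(12/7)·(-5/12) = -0.545545

−√(25/84) ≈ -0.545545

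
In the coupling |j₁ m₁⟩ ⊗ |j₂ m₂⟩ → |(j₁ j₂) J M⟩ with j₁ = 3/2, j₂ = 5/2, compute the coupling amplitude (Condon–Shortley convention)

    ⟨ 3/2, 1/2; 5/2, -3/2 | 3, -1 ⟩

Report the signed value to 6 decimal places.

+√(49/120) = +0.639010

triangle: 1!·2!·4!/8! = 48/40320
(j±m)!: 2!·1!·1!·4!·2!·4! = 2304
prefactor² = (2J+1)·Δ·N² = 96/5
  k=0: +1/(0!·1!·1!·1!·1!·3!) = 1/6
  k=1: −1/(1!·0!·0!·0!·2!·4!) = -1/48
Σ = 7/48  ⇒  CG² = 96/5·7/48² = 49/120
CG = +√(49/120) = +0.639010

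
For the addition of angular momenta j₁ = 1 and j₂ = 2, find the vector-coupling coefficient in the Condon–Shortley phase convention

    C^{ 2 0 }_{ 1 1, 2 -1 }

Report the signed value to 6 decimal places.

√[5·1!1!3!/6! · 2!0!1!3!2!2!] = √(2)
  +(−1)^0/∏(0,1,0,1,1,2)! = 1/2  (running 1/2)
⟨..|..⟩ = √(2)·(1/2) = +0.707107

+√(1/2) = +0.707107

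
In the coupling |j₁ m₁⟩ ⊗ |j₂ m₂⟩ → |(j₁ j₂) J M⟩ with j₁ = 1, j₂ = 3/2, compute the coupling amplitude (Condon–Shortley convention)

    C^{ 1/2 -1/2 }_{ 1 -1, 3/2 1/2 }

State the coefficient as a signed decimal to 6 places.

j₁+j₂−J=2  J+j₁−j₂=0  J−j₁+j₂=1  j₁+j₂+J+1=4
(j₁±m₁, j₂±m₂, J±M) = (0,2,2,1,0,1)
P² = 2/3
sum k=2..2:
  [2] +1/2 = 1/2
S = 1/2
C² = P²·S² = 1/6 ; C = +0.408248

+0.408248  (= +√(1/6))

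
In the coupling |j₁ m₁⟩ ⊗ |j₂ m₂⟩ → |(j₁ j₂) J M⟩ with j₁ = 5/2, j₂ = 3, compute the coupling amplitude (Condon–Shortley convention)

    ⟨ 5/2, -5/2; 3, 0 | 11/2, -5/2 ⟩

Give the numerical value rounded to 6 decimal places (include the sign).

+√(4/33) = +0.348155

j₁+j₂−J=0  J+j₁−j₂=5  J−j₁+j₂=6  j₁+j₂+J+1=12
(j₁±m₁, j₂±m₂, J±M) = (0,5,3,3,3,8)
P² = 24883200/11
sum k=0..0:
  [0] +1/4320 = 1/4320
S = 1/4320
C² = P²·S² = 4/33 ; C = +0.348155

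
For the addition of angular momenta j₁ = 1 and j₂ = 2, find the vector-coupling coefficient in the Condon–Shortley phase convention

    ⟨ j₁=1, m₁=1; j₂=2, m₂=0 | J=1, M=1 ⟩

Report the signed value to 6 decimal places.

j₁+j₂−J=2  J+j₁−j₂=0  J−j₁+j₂=2  j₁+j₂+J+1=5
(j₁±m₁, j₂±m₂, J±M) = (2,0,2,2,2,0)
P² = 8/5
sum k=0..0:
  [0] +1/4 = 1/4
S = 1/4
C² = P²·S² = 1/10 ; C = +0.316228

+√(1/10) = +0.316228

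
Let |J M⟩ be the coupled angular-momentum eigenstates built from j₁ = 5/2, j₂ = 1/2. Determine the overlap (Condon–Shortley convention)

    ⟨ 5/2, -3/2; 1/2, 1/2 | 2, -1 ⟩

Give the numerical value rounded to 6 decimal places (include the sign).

-0.816497  (= −√(2/3))

triangle: 1!*4!*0!/6! = 24/720
(j±m)!: 1!*4!*1!*0!*1!*3! = 144
prefactor² = (2J+1)*Δ*N² = 24
  k=1: −1/(1!*0!*3!*0!*1!*0!) = -1/6
Σ = -1/6  ⇒  CG² = 24*(-1/6)² = 2/3
CG = −√(2/3) = -0.816497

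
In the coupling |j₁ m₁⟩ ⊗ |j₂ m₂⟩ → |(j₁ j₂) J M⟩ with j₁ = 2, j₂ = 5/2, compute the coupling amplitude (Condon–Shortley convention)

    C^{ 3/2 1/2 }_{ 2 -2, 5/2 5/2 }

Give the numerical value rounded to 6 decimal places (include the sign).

j₁+j₂−J=3  J+j₁−j₂=1  J−j₁+j₂=2  j₁+j₂+J+1=7
(j₁±m₁, j₂±m₂, J±M) = (0,4,5,0,2,1)
P² = 384/7
sum k=3..3:
  [3] −1/12 = -1/12
S = -1/12
C² = P²·S² = 8/21 ; C = -0.617213

-0.617213  (= −√(8/21))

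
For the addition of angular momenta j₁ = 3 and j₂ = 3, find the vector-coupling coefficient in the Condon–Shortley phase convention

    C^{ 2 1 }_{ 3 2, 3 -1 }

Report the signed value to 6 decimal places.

triangle: 4!·2!·2!/9! = 96/362880
(j±m)!: 5!·1!·2!·4!·3!·1! = 34560
prefactor² = (2J+1)·Δ·N² = 320/7
  k=0: +1/(0!·4!·1!·2!·1!·0!) = 1/48
  k=1: −1/(1!·3!·0!·1!·2!·1!) = -1/12
Σ = -1/16  ⇒  CG² = 320/7·(-1/16)² = 5/28
CG = −√(5/28) = -0.422577

−√(5/28) ≈ -0.422577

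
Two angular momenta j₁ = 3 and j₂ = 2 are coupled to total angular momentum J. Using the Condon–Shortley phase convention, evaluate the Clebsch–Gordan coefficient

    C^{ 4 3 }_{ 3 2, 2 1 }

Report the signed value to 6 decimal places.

√[9·1!5!3!/10! · 5!1!3!1!7!1!] = √(6480)
  +(−1)^0/∏(0,1,1,3,4,0)! = 1/144  (running 1/144)
  +(−1)^1/∏(1,0,0,2,5,1)! = -1/240  (running 1/360)
⟨..|..⟩ = √(6480)·(1/360) = +0.223607

+0.223607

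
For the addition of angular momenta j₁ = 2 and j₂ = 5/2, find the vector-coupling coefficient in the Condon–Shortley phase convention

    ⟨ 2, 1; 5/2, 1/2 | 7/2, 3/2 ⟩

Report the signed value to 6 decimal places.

+0.308607

triangle: 1!×3!×4!/9! = 144/362880
(j±m)!: 3!×1!×3!×2!×5!×2! = 17280
prefactor² = (2J+1)×Δ×N² = 384/7
  k=0: +1/(0!×1!×1!×3!×2!×1!) = 1/12
  k=1: −1/(1!×0!×0!×2!×3!×2!) = -1/24
Σ = 1/24  ⇒  CG² = 384/7×1/24² = 2/21
CG = +√(2/21) = +0.308607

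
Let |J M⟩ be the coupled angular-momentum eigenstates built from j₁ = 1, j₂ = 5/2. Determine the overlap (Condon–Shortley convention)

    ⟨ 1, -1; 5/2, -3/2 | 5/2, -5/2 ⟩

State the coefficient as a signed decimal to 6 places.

−√(2/7) = -0.534522

√[6·1!1!4!/7! · 0!2!1!4!0!5!] = √(1152/7)
  +(−1)^1/∏(1,0,1,0,0,4)! = -1/24  (running -1/24)
⟨..|..⟩ = √(1152/7)·(-1/24) = -0.534522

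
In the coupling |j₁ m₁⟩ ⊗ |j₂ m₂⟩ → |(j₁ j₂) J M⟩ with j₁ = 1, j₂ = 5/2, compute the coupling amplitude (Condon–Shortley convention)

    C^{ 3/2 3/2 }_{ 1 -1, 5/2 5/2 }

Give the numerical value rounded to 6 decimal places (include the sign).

+0.816497

j₁+j₂−J=2  J+j₁−j₂=0  J−j₁+j₂=3  j₁+j₂+J+1=6
(j₁±m₁, j₂±m₂, J±M) = (0,2,5,0,3,0)
P² = 96
sum k=2..2:
  [2] +1/12 = 1/12
S = 1/12
C² = P²·S² = 2/3 ; C = +0.816497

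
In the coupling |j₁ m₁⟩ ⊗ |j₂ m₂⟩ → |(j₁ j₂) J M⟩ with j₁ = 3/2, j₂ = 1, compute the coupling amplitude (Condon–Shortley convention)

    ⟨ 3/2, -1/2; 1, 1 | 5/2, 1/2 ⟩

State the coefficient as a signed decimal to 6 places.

triangle: 0!×3!×2!/6! = 12/720
(j±m)!: 1!×2!×2!×0!×3!×2! = 48
prefactor² = (2J+1)×Δ×N² = 24/5
  k=0: +1/(0!×0!×2!×2!×1!×0!) = 1/4
Σ = 1/4  ⇒  CG² = 24/5×1/4² = 3/10
CG = +√(3/10) = +0.547723

+0.547723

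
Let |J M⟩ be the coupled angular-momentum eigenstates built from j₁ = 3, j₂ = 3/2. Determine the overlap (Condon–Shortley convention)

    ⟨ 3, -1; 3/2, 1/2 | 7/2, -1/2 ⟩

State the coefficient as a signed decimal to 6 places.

triangle: 1!·5!·2!/9! = 240/362880
(j±m)!: 2!·4!·2!·1!·3!·4! = 13824
prefactor² = (2J+1)·Δ·N² = 512/7
  k=0: +1/(0!·1!·4!·2!·1!·0!) = 1/48
  k=1: −1/(1!·0!·3!·1!·2!·1!) = -1/12
Σ = -1/16  ⇒  CG² = 512/7·(-1/16)² = 2/7
CG = −√(2/7) = -0.534522

-0.534522  (= −√(2/7))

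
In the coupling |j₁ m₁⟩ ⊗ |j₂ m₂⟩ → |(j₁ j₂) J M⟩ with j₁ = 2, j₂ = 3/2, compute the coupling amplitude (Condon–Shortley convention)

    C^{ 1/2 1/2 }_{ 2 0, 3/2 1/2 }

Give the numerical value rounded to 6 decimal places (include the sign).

j₁+j₂−J=3  J+j₁−j₂=1  J−j₁+j₂=0  j₁+j₂+J+1=5
(j₁±m₁, j₂±m₂, J±M) = (2,2,2,1,1,0)
P² = 4/5
sum k=2..2:
  [2] +1/2 = 1/2
S = 1/2
C² = P²·S² = 1/5 ; C = +0.447214

+√(1/5) ≈ +0.447214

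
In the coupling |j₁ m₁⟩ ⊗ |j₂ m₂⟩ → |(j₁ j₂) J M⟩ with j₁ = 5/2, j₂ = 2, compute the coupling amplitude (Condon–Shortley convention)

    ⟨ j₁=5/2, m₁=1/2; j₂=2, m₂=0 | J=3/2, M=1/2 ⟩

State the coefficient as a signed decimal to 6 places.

j₁+j₂−J=3  J+j₁−j₂=2  J−j₁+j₂=1  j₁+j₂+J+1=7
(j₁±m₁, j₂±m₂, J±M) = (3,2,2,2,2,1)
P² = 32/35
sum k=1..2:
  [1] −1/2 = -1/2
  [2] +1/4 = 1/4
S = -1/4
C² = P²·S² = 2/35 ; C = -0.239046

-0.239046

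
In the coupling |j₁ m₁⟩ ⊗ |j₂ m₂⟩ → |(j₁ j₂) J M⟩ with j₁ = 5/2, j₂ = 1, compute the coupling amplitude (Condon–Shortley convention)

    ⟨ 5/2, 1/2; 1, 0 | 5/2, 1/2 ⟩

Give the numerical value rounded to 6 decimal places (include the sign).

j₁+j₂−J=1  J+j₁−j₂=4  J−j₁+j₂=1  j₁+j₂+J+1=7
(j₁±m₁, j₂±m₂, J±M) = (3,2,1,1,3,2)
P² = 144/35
sum k=0..1:
  [0] +1/4 = 1/4
  [1] −1/6 = -1/6
S = 1/12
C² = P²·S² = 1/35 ; C = +0.169031

+0.169031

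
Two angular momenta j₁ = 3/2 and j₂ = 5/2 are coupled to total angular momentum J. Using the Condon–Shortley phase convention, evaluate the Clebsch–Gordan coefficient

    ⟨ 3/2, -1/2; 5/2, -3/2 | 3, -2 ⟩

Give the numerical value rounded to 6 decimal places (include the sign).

+√(1/12) ≈ +0.288675

triangle: 1!*2!*4!/8! = 48/40320
(j±m)!: 1!*2!*1!*4!*1!*5! = 5760
prefactor² = (2J+1)*Δ*N² = 48
  k=0: +1/(0!*1!*2!*1!*0!*3!) = 1/12
  k=1: −1/(1!*0!*1!*0!*1!*4!) = -1/24
Σ = 1/24  ⇒  CG² = 48*1/24² = 1/12
CG = +√(1/12) = +0.288675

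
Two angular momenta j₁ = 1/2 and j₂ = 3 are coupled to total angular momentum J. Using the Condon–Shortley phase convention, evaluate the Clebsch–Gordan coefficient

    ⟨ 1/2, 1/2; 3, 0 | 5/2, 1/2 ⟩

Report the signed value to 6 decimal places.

√[6·1!0!5!/7! · 1!0!3!3!3!2!] = √(432/7)
  +(−1)^0/∏(0,1,0,3,0,2)! = 1/12  (running 1/12)
⟨..|..⟩ = √(432/7)·(1/12) = +0.654654

+0.654654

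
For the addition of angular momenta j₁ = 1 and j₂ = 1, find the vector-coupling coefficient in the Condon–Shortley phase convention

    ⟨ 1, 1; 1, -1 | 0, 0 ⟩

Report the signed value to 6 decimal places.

+0.577350  (= +√(1/3))

triangle: 2!*0!*0!/3! = 2/6
(j±m)!: 2!*0!*0!*2!*0!*0! = 4
prefactor² = (2J+1)*Δ*N² = 4/3
  k=0: +1/(0!*2!*0!*0!*0!*0!) = 1/2
Σ = 1/2  ⇒  CG² = 4/3*1/2² = 1/3
CG = +√(1/3) = +0.577350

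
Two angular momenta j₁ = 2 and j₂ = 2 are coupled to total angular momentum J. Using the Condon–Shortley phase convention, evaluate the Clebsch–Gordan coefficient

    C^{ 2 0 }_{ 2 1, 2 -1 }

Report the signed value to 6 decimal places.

triangle: 2!·2!·2!/7! = 8/5040
(j±m)!: 3!·1!·1!·3!·2!·2! = 144
prefactor² = (2J+1)·Δ·N² = 8/7
  k=0: +1/(0!·2!·1!·1!·1!·1!) = 1/2
  k=1: −1/(1!·1!·0!·0!·2!·2!) = -1/4
Σ = 1/4  ⇒  CG² = 8/7·1/4² = 1/14
CG = +√(1/14) = +0.267261

+0.267261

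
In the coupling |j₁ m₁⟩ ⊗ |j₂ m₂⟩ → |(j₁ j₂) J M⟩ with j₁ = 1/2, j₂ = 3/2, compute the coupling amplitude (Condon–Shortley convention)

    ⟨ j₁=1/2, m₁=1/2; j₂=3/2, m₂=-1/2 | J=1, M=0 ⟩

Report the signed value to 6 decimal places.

+√(1/2) = +0.707107

j₁+j₂−J=1  J+j₁−j₂=0  J−j₁+j₂=2  j₁+j₂+J+1=4
(j₁±m₁, j₂±m₂, J±M) = (1,0,1,2,1,1)
P² = 1/2
sum k=0..0:
  [0] +1/1 = 1
S = 1
C² = P²·S² = 1/2 ; C = +0.707107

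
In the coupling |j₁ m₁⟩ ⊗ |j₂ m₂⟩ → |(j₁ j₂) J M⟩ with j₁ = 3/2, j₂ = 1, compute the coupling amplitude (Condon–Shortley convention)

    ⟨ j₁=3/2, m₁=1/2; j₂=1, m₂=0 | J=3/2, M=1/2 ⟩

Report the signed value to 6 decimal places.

+√(1/15) = +0.258199

√[4·1!2!1!/5! · 2!1!1!1!2!1!] = √(4/15)
  +(−1)^0/∏(0,1,1,1,1,0)! = 1  (running 1)
  +(−1)^1/∏(1,0,0,0,2,1)! = -1/2  (running 1/2)
⟨..|..⟩ = √(4/15)·(1/2) = +0.258199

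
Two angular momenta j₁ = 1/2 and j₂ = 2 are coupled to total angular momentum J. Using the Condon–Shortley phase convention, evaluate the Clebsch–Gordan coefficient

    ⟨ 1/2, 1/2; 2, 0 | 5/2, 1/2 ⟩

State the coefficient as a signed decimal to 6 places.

j₁+j₂−J=0  J+j₁−j₂=1  J−j₁+j₂=4  j₁+j₂+J+1=6
(j₁±m₁, j₂±m₂, J±M) = (1,0,2,2,3,2)
P² = 48/5
sum k=0..0:
  [0] +1/4 = 1/4
S = 1/4
C² = P²·S² = 3/5 ; C = +0.774597

+√(3/5) ≈ +0.774597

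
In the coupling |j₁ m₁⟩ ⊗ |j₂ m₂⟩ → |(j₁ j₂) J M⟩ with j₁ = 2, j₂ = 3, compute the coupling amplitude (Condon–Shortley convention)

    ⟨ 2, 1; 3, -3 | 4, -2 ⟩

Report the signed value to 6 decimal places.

√[9·1!3!5!/10! · 3!1!0!6!2!6!] = √(77760/7)
  +(−1)^0/∏(0,1,1,0,2,5)! = 1/240  (running 1/240)
⟨..|..⟩ = √(77760/7)·(1/240) = +0.439155

+√(27/140) ≈ +0.439155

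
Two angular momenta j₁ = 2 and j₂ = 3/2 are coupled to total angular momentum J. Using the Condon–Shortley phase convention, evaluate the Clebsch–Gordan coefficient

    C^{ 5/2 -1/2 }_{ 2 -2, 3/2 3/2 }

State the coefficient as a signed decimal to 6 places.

j₁+j₂−J=1  J+j₁−j₂=3  J−j₁+j₂=2  j₁+j₂+J+1=7
(j₁±m₁, j₂±m₂, J±M) = (0,4,3,0,2,3)
P² = 864/35
sum k=1..1:
  [1] −1/12 = -1/12
S = -1/12
C² = P²·S² = 6/35 ; C = -0.414039

−√(6/35) ≈ -0.414039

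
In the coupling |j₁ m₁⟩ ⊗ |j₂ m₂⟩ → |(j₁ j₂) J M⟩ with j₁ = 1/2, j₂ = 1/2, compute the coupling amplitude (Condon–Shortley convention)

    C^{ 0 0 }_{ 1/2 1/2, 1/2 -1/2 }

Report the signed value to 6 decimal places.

√[1·1!0!0!/2! · 1!0!0!1!0!0!] = √(1/2)
  +(−1)^0/∏(0,1,0,0,0,0)! = 1  (running 1)
⟨..|..⟩ = √(1/2)·(1) = +0.707107

+√(1/2) ≈ +0.707107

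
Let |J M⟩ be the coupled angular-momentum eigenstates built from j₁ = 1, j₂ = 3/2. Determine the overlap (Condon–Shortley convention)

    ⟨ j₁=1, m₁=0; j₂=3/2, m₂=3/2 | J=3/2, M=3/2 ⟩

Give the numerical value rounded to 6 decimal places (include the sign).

√[4·1!1!2!/5! · 1!1!3!0!3!0!] = √(12/5)
  +(−1)^1/∏(1,0,0,2,1,0)! = -1/2  (running -1/2)
⟨..|..⟩ = √(12/5)·(-1/2) = -0.774597

−√(3/5) = -0.774597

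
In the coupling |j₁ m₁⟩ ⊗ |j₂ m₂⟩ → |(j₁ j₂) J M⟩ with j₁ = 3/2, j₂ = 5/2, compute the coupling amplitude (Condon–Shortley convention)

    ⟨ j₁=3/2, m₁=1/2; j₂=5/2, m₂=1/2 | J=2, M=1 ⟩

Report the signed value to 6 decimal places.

√[5·2!1!3!/7! · 2!1!3!2!3!1!] = √(12/7)
  +(−1)^0/∏(0,2,1,3,0,0)! = 1/12  (running 1/12)
  +(−1)^1/∏(1,1,0,2,1,1)! = -1/2  (running -5/12)
⟨..|..⟩ = √(12/7)·(-5/12) = -0.545545

-0.545545  (= −√(25/84))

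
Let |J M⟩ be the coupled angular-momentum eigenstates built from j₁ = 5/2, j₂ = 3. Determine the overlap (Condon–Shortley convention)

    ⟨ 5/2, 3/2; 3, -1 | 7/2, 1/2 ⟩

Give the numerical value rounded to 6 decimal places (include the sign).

√[8·2!3!4!/10! · 4!1!2!4!4!3!] = √(18432/175)
  +(−1)^0/∏(0,2,1,2,2,2)! = 1/16  (running 1/16)
  +(−1)^1/∏(1,1,0,1,3,3)! = -1/36  (running 5/144)
⟨..|..⟩ = √(18432/175)·(5/144) = +0.356348

+√(8/63) ≈ +0.356348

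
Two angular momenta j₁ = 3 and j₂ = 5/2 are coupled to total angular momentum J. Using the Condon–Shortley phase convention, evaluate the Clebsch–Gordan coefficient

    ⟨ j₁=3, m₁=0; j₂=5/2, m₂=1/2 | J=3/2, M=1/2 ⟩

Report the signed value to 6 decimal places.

+0.338062  (= +√(4/35))

j₁+j₂−J=4  J+j₁−j₂=2  J−j₁+j₂=1  j₁+j₂+J+1=8
(j₁±m₁, j₂±m₂, J±M) = (3,3,3,2,2,1)
P² = 144/35
sum k=2..3:
  [2] +1/4 = 1/4
  [3] −1/12 = -1/12
S = 1/6
C² = P²·S² = 4/35 ; C = +0.338062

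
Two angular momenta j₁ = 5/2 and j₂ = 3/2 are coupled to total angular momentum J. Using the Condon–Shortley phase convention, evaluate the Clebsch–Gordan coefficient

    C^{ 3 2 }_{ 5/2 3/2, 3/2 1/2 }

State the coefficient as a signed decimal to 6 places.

triangle: 1!*4!*2!/8! = 48/40320
(j±m)!: 4!*1!*2!*1!*5!*1! = 5760
prefactor² = (2J+1)*Δ*N² = 48
  k=0: +1/(0!*1!*1!*2!*3!*0!) = 1/12
  k=1: −1/(1!*0!*0!*1!*4!*1!) = -1/24
Σ = 1/24  ⇒  CG² = 48*1/24² = 1/12
CG = +√(1/12) = +0.288675

+√(1/12) = +0.288675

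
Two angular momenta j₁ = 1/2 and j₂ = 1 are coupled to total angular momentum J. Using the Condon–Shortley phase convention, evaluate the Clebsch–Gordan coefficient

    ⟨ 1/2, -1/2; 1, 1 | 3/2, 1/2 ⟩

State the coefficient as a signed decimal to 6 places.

+√(1/3) ≈ +0.577350

triangle: 0!·1!·2!/4! = 2/24
(j±m)!: 0!·1!·2!·0!·2!·1! = 4
prefactor² = (2J+1)·Δ·N² = 4/3
  k=0: +1/(0!·0!·1!·2!·0!·0!) = 1/2
Σ = 1/2  ⇒  CG² = 4/3·1/2² = 1/3
CG = +√(1/3) = +0.577350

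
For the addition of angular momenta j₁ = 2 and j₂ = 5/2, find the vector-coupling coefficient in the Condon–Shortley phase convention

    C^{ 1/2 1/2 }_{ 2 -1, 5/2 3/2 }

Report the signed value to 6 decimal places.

-0.516398  (= −√(4/15))

√[2·4!0!1!/6! · 1!3!4!1!1!0!] = √(48/5)
  +(−1)^3/∏(3,1,0,1,0,0)! = -1/6  (running -1/6)
⟨..|..⟩ = √(48/5)·(-1/6) = -0.516398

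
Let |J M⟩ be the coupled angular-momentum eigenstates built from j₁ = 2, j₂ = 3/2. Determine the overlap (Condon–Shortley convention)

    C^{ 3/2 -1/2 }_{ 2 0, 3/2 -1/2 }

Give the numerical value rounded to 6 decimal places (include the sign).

j₁+j₂−J=2  J+j₁−j₂=2  J−j₁+j₂=1  j₁+j₂+J+1=6
(j₁±m₁, j₂±m₂, J±M) = (2,2,1,2,1,2)
P² = 16/45
sum k=0..1:
  [0] +1/4 = 1/4
  [1] −1/1 = -1
S = -3/4
C² = P²·S² = 1/5 ; C = -0.447214

-0.447214  (= −√(1/5))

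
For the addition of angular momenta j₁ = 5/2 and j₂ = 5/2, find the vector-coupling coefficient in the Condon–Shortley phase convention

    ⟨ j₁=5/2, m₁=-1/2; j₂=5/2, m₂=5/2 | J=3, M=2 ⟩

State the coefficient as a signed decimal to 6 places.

triangle: 2!*3!*3!/9! = 72/362880
(j±m)!: 2!*3!*5!*0!*5!*1! = 172800
prefactor² = (2J+1)*Δ*N² = 240
  k=2: +1/(2!*0!*1!*3!*2!*0!) = 1/24
Σ = 1/24  ⇒  CG² = 240*1/24² = 5/12
CG = +√(5/12) = +0.645497

+√(5/12) = +0.645497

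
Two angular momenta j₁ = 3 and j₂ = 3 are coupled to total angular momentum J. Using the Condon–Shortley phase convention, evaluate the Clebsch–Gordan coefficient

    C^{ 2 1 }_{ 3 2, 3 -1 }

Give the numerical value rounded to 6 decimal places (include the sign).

√[5·4!2!2!/9! · 5!1!2!4!3!1!] = √(320/7)
  +(−1)^0/∏(0,4,1,2,1,0)! = 1/48  (running 1/48)
  +(−1)^1/∏(1,3,0,1,2,1)! = -1/12  (running -1/16)
⟨..|..⟩ = √(320/7)·(-1/16) = -0.422577

-0.422577  (= −√(5/28))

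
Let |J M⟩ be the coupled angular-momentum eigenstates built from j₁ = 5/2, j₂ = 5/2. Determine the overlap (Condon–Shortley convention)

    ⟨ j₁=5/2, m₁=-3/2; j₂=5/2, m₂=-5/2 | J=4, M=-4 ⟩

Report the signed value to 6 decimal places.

triangle: 1!×4!×4!/10! = 576/3628800
(j±m)!: 1!×4!×0!×5!×0!×8! = 116121600
prefactor² = (2J+1)×Δ×N² = 165888
  k=0: +1/(0!×1!×4!×0!×0!×4!) = 1/576
Σ = 1/576  ⇒  CG² = 165888×1/576² = 1/2
CG = +√(1/2) = +0.707107

+0.707107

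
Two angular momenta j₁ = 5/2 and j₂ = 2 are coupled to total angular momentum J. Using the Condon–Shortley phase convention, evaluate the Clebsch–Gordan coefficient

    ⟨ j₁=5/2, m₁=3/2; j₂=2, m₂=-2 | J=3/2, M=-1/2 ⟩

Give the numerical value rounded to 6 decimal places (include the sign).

+0.552052

triangle: 3!×2!×1!/7! = 12/5040
(j±m)!: 4!×1!×0!×4!×1!×2! = 1152
prefactor² = (2J+1)×Δ×N² = 384/35
  k=0: +1/(0!×3!×1!×0!×1!×1!) = 1/6
Σ = 1/6  ⇒  CG² = 384/35×1/6² = 32/105
CG = +√(32/105) = +0.552052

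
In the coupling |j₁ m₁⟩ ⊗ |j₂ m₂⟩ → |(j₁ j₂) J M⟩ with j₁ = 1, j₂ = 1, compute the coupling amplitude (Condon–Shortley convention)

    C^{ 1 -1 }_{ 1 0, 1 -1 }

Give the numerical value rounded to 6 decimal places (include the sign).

+√(1/2) = +0.707107

j₁+j₂−J=1  J+j₁−j₂=1  J−j₁+j₂=1  j₁+j₂+J+1=4
(j₁±m₁, j₂±m₂, J±M) = (1,1,0,2,0,2)
P² = 1/2
sum k=0..0:
  [0] +1/1 = 1
S = 1
C² = P²·S² = 1/2 ; C = +0.707107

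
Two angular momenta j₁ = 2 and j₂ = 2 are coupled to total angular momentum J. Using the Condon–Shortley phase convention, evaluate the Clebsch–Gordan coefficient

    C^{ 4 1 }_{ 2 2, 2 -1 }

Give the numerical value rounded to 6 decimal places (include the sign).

triangle: 0!×4!×4!/9! = 576/362880
(j±m)!: 4!×0!×1!×3!×5!×3! = 103680
prefactor² = (2J+1)×Δ×N² = 10368/7
  k=0: +1/(0!×0!×0!×1!×4!×3!) = 1/144
Σ = 1/144  ⇒  CG² = 10368/7×1/144² = 1/14
CG = +√(1/14) = +0.267261

+0.267261  (= +√(1/14))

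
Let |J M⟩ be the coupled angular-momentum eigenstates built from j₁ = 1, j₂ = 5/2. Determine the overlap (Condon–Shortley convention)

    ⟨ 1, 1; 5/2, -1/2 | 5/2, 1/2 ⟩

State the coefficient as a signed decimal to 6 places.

+0.717137

√[6·1!1!4!/7! · 2!0!2!3!3!2!] = √(288/35)
  +(−1)^0/∏(0,1,0,2,1,2)! = 1/4  (running 1/4)
⟨..|..⟩ = √(288/35)·(1/4) = +0.717137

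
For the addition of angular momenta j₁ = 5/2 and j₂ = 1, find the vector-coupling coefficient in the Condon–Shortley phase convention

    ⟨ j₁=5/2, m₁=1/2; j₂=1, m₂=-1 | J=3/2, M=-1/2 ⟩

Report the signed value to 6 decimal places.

j₁+j₂−J=2  J+j₁−j₂=3  J−j₁+j₂=0  j₁+j₂+J+1=6
(j₁±m₁, j₂±m₂, J±M) = (3,2,0,2,1,2)
P² = 16/5
sum k=0..0:
  [0] +1/4 = 1/4
S = 1/4
C² = P²·S² = 1/5 ; C = +0.447214

+0.447214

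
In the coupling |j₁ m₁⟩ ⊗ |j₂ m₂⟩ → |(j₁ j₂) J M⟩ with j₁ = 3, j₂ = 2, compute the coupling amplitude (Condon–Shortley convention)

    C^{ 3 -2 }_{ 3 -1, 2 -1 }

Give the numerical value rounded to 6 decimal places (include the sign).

-0.500000

triangle: 2!×4!×2!/9! = 96/362880
(j±m)!: 2!×4!×1!×3!×1!×5! = 34560
prefactor² = (2J+1)×Δ×N² = 64
  k=0: +1/(0!×2!×4!×1!×0!×1!) = 1/48
  k=1: −1/(1!×1!×3!×0!×1!×2!) = -1/12
Σ = -1/16  ⇒  CG² = 64×(-1/16)² = 1/4
CG = −√(1/4) = -0.500000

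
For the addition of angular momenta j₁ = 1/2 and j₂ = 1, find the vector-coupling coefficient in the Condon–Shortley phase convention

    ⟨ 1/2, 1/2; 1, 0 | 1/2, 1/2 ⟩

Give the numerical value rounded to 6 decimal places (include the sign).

√[2·1!0!1!/3! · 1!0!1!1!1!0!] = √(1/3)
  +(−1)^0/∏(0,1,0,1,0,0)! = 1  (running 1)
⟨..|..⟩ = √(1/3)·(1) = +0.577350

+0.577350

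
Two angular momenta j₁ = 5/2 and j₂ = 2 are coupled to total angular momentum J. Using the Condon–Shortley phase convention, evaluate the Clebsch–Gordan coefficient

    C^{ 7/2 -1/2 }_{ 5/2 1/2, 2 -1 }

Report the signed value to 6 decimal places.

+√(14/45) = +0.557773

triangle: 1!*4!*3!/9! = 144/362880
(j±m)!: 3!*2!*1!*3!*3!*4! = 10368
prefactor² = (2J+1)*Δ*N² = 1152/35
  k=0: +1/(0!*1!*2!*1!*2!*2!) = 1/8
  k=1: −1/(1!*0!*1!*0!*3!*3!) = -1/36
Σ = 7/72  ⇒  CG² = 1152/35*7/72² = 14/45
CG = +√(14/45) = +0.557773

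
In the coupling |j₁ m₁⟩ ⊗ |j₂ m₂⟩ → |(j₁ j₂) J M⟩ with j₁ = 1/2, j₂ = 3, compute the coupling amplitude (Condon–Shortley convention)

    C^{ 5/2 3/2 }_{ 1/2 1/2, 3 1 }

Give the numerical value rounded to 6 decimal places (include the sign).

j₁+j₂−J=1  J+j₁−j₂=0  J−j₁+j₂=5  j₁+j₂+J+1=7
(j₁±m₁, j₂±m₂, J±M) = (1,0,4,2,4,1)
P² = 1152/7
sum k=0..0:
  [0] +1/24 = 1/24
S = 1/24
C² = P²·S² = 2/7 ; C = +0.534522

+0.534522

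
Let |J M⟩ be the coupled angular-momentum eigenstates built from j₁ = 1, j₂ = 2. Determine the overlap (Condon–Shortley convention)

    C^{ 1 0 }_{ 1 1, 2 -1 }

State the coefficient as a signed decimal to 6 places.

j₁+j₂−J=2  J+j₁−j₂=0  J−j₁+j₂=2  j₁+j₂+J+1=5
(j₁±m₁, j₂±m₂, J±M) = (2,0,1,3,1,1)
P² = 6/5
sum k=0..0:
  [0] +1/2 = 1/2
S = 1/2
C² = P²·S² = 3/10 ; C = +0.547723

+√(3/10) = +0.547723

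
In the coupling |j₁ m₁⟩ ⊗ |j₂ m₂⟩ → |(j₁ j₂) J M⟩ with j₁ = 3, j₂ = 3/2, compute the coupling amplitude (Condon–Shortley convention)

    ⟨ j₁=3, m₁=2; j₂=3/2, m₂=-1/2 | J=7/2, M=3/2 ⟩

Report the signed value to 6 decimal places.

+0.654654  (= +√(3/7))

triangle: 1!*5!*2!/9! = 240/362880
(j±m)!: 5!*1!*1!*2!*5!*2! = 57600
prefactor² = (2J+1)*Δ*N² = 6400/21
  k=0: +1/(0!*1!*1!*1!*4!*1!) = 1/24
  k=1: −1/(1!*0!*0!*0!*5!*2!) = -1/240
Σ = 3/80  ⇒  CG² = 6400/21*3/80² = 3/7
CG = +√(3/7) = +0.654654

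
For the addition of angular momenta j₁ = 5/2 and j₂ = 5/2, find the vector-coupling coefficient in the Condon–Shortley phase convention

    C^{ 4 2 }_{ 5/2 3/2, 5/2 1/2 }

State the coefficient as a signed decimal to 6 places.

triangle: 1!*4!*4!/10! = 576/3628800
(j±m)!: 4!*1!*3!*2!*6!*2! = 414720
prefactor² = (2J+1)*Δ*N² = 20736/35
  k=0: +1/(0!*1!*1!*3!*3!*1!) = 1/36
  k=1: −1/(1!*0!*0!*2!*4!*2!) = -1/96
Σ = 5/288  ⇒  CG² = 20736/35*5/288² = 5/28
CG = +√(5/28) = +0.422577

+√(5/28) ≈ +0.422577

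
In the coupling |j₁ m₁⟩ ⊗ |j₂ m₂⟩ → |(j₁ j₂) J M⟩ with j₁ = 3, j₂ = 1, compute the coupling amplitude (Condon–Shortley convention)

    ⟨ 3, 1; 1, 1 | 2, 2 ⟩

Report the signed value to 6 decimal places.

triangle: 2!*4!*0!/7! = 48/5040
(j±m)!: 4!*2!*2!*0!*4!*0! = 2304
prefactor² = (2J+1)*Δ*N² = 768/7
  k=2: +1/(2!*0!*0!*0!*4!*0!) = 1/48
Σ = 1/48  ⇒  CG² = 768/7*1/48² = 1/21
CG = +√(1/21) = +0.218218

+0.218218  (= +√(1/21))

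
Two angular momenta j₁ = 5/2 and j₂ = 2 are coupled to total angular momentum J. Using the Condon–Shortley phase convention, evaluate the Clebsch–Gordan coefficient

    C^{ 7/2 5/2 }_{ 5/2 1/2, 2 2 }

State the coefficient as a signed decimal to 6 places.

j₁+j₂−J=1  J+j₁−j₂=4  J−j₁+j₂=3  j₁+j₂+J+1=9
(j₁±m₁, j₂±m₂, J±M) = (3,2,4,0,6,1)
P² = 4608/7
sum k=1..1:
  [1] −1/36 = -1/36
S = -1/36
C² = P²·S² = 32/63 ; C = -0.712697

−√(32/63) = -0.712697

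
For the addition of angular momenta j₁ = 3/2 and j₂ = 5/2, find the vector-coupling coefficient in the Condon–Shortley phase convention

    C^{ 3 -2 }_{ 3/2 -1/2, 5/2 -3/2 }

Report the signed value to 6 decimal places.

+√(1/12) = +0.288675

triangle: 1!*2!*4!/8! = 48/40320
(j±m)!: 1!*2!*1!*4!*1!*5! = 5760
prefactor² = (2J+1)*Δ*N² = 48
  k=0: +1/(0!*1!*2!*1!*0!*3!) = 1/12
  k=1: −1/(1!*0!*1!*0!*1!*4!) = -1/24
Σ = 1/24  ⇒  CG² = 48*1/24² = 1/12
CG = +√(1/12) = +0.288675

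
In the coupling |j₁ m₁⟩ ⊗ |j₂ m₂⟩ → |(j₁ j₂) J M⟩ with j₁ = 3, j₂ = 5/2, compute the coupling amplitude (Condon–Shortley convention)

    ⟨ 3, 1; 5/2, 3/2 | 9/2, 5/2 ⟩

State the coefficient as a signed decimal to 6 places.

j₁+j₂−J=1  J+j₁−j₂=5  J−j₁+j₂=4  j₁+j₂+J+1=11
(j₁±m₁, j₂±m₂, J±M) = (4,2,4,1,7,2)
P² = 92160/11
sum k=0..1:
  [0] +1/288 = 1/288
  [1] −1/144 = -1/144
S = -1/288
C² = P²·S² = 10/99 ; C = -0.317821

-0.317821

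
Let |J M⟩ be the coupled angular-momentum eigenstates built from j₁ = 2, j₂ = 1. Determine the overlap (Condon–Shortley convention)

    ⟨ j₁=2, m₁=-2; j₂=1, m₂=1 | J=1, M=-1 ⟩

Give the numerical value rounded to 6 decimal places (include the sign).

triangle: 2!*2!*0!/5! = 4/120
(j±m)!: 0!*4!*2!*0!*0!*2! = 96
prefactor² = (2J+1)*Δ*N² = 48/5
  k=2: +1/(2!*0!*2!*0!*0!*0!) = 1/4
Σ = 1/4  ⇒  CG² = 48/5*1/4² = 3/5
CG = +√(3/5) = +0.774597

+0.774597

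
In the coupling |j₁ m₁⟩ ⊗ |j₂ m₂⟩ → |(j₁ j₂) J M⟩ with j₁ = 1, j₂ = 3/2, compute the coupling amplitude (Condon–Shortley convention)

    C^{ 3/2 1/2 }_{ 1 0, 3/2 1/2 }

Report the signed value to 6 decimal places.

triangle: 1!·1!·2!/5! = 2/120
(j±m)!: 1!·1!·2!·1!·2!·1! = 4
prefactor² = (2J+1)·Δ·N² = 4/15
  k=0: +1/(0!·1!·1!·2!·0!·0!) = 1/2
  k=1: −1/(1!·0!·0!·1!·1!·1!) = -1
Σ = -1/2  ⇒  CG² = 4/15·(-1/2)² = 1/15
CG = −√(1/15) = -0.258199

−√(1/15) = -0.258199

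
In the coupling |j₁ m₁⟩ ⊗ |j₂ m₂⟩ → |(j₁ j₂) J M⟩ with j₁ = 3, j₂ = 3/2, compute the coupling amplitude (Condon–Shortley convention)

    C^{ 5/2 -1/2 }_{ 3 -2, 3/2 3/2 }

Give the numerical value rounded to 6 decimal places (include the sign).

+√(3/7) ≈ +0.654654

j₁+j₂−J=2  J+j₁−j₂=4  J−j₁+j₂=1  j₁+j₂+J+1=8
(j₁±m₁, j₂±m₂, J±M) = (1,5,3,0,2,3)
P² = 432/7
sum k=2..2:
  [2] +1/12 = 1/12
S = 1/12
C² = P²·S² = 3/7 ; C = +0.654654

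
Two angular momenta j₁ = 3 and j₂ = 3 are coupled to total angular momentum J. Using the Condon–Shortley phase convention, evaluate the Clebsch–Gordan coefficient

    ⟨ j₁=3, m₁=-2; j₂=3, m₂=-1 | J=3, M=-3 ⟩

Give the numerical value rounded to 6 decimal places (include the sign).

+√(1/3) = +0.577350

triangle: 3!·3!·3!/10! = 216/3628800
(j±m)!: 1!·5!·2!·4!·0!·6! = 4147200
prefactor² = (2J+1)·Δ·N² = 1728
  k=2: +1/(2!·1!·3!·0!·0!·3!) = 1/72
Σ = 1/72  ⇒  CG² = 1728·1/72² = 1/3
CG = +√(1/3) = +0.577350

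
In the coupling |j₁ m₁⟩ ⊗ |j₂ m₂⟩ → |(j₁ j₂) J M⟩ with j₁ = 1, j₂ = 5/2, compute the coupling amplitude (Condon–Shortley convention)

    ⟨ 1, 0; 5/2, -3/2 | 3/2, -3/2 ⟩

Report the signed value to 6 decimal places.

-0.516398

triangle: 2!*0!*3!/6! = 12/720
(j±m)!: 1!*1!*1!*4!*0!*3! = 144
prefactor² = (2J+1)*Δ*N² = 48/5
  k=1: −1/(1!*1!*0!*0!*0!*3!) = -1/6
Σ = -1/6  ⇒  CG² = 48/5*(-1/6)² = 4/15
CG = −√(4/15) = -0.516398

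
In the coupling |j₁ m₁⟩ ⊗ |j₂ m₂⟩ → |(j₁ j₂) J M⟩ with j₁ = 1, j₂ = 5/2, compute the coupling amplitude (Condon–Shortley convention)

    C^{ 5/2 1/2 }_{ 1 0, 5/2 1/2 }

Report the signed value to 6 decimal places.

-0.169031

triangle: 1!×1!×4!/7! = 24/5040
(j±m)!: 1!×1!×3!×2!×3!×2! = 144
prefactor² = (2J+1)×Δ×N² = 144/35
  k=0: +1/(0!×1!×1!×3!×0!×1!) = 1/6
  k=1: −1/(1!×0!×0!×2!×1!×2!) = -1/4
Σ = -1/12  ⇒  CG² = 144/35×(-1/12)² = 1/35
CG = −√(1/35) = -0.169031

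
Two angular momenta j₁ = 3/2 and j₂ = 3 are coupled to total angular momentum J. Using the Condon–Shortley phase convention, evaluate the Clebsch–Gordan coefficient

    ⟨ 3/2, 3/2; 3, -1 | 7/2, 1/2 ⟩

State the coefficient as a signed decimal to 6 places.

√[8·1!2!5!/9! · 3!0!2!4!4!3!] = √(1536/7)
  +(−1)^0/∏(0,1,0,2,2,3)! = 1/24  (running 1/24)
⟨..|..⟩ = √(1536/7)·(1/24) = +0.617213

+√(8/21) = +0.617213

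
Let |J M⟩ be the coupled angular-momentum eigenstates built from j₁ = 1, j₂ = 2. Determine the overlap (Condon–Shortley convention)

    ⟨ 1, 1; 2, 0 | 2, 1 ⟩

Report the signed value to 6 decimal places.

+√(1/2) = +0.707107

triangle: 1!·1!·3!/6! = 6/720
(j±m)!: 2!·0!·2!·2!·3!·1! = 48
prefactor² = (2J+1)·Δ·N² = 2
  k=0: +1/(0!·1!·0!·2!·1!·1!) = 1/2
Σ = 1/2  ⇒  CG² = 2·1/2² = 1/2
CG = +√(1/2) = +0.707107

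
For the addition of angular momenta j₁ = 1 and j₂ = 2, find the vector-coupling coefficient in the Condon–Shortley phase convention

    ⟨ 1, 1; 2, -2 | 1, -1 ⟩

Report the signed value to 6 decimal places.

+0.774597

√[3·2!0!2!/5! · 2!0!0!4!0!2!] = √(48/5)
  +(−1)^0/∏(0,2,0,0,0,2)! = 1/4  (running 1/4)
⟨..|..⟩ = √(48/5)·(1/4) = +0.774597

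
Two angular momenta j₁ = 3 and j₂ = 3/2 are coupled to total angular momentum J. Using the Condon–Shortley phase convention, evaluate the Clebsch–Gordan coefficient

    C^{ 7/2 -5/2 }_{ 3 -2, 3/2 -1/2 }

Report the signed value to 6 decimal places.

√[8·1!5!2!/9! · 1!5!1!2!1!6!] = √(6400/7)
  +(−1)^0/∏(0,1,5,1,0,1)! = 1/120  (running 1/120)
  +(−1)^1/∏(1,0,4,0,1,2)! = -1/48  (running -1/80)
⟨..|..⟩ = √(6400/7)·(-1/80) = -0.377964

−√(1/7) ≈ -0.377964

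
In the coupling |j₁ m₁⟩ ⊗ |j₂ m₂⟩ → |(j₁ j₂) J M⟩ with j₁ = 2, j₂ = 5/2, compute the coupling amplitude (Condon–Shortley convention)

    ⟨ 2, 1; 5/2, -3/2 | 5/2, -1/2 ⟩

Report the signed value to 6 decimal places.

+0.414039

triangle: 2!×2!×3!/8! = 24/40320
(j±m)!: 3!×1!×1!×4!×2!×3! = 1728
prefactor² = (2J+1)×Δ×N² = 216/35
  k=0: +1/(0!×2!×1!×1!×1!×2!) = 1/4
  k=1: −1/(1!×1!×0!×0!×2!×3!) = -1/12
Σ = 1/6  ⇒  CG² = 216/35×1/6² = 6/35
CG = +√(6/35) = +0.414039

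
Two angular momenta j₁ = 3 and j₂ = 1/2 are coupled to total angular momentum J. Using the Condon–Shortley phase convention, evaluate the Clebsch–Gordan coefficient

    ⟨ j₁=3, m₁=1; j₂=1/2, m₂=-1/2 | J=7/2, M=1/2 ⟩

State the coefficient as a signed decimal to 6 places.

j₁+j₂−J=0  J+j₁−j₂=6  J−j₁+j₂=1  j₁+j₂+J+1=8
(j₁±m₁, j₂±m₂, J±M) = (4,2,0,1,4,3)
P² = 6912/7
sum k=0..0:
  [0] +1/48 = 1/48
S = 1/48
C² = P²·S² = 3/7 ; C = +0.654654

+√(3/7) = +0.654654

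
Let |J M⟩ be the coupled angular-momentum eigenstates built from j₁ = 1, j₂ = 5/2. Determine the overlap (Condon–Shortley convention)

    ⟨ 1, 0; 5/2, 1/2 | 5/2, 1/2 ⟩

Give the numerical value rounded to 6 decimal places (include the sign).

−√(1/35) ≈ -0.169031

√[6·1!1!4!/7! · 1!1!3!2!3!2!] = √(144/35)
  +(−1)^0/∏(0,1,1,3,0,1)! = 1/6  (running 1/6)
  +(−1)^1/∏(1,0,0,2,1,2)! = -1/4  (running -1/12)
⟨..|..⟩ = √(144/35)·(-1/12) = -0.169031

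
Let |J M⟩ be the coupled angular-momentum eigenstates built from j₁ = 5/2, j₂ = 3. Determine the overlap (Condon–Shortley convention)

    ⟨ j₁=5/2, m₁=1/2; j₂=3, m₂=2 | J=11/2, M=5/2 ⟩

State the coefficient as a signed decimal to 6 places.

j₁+j₂−J=0  J+j₁−j₂=5  J−j₁+j₂=6  j₁+j₂+J+1=12
(j₁±m₁, j₂±m₂, J±M) = (3,2,5,1,8,3)
P² = 8294400/11
sum k=0..0:
  [0] +1/1440 = 1/1440
S = 1/1440
C² = P²·S² = 4/11 ; C = +0.603023

+√(4/11) ≈ +0.603023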